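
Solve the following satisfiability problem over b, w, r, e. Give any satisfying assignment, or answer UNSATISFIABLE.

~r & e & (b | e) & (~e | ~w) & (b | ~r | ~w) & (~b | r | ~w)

Unit clause (~r) forces r = False.
Unit clause (e) forces e = True.
In (~e | ~w) only ~w is left, so w = False.
Set b = False.
Check each clause:
  (~r): ~r holds.
  (e): e holds.
  (b | e): e holds.
  (~e | ~w): ~w holds.
  (b | ~r | ~w): ~r holds.
  (~b | r | ~w): ~b holds.
All clauses satisfied.

b = False, w = False, r = False, e = True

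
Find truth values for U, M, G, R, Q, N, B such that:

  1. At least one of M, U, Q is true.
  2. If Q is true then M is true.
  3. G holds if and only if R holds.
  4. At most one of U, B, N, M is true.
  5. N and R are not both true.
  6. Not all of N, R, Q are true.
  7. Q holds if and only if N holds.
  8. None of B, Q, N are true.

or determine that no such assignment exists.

U = False; M = True; G = False; R = False; Q = False; N = False; B = False

  (1) {M, U, Q}: 1 true — at least one ✓
  (2) Q=F ⇒ M: vacuous ✓
  (3) G=F, R=F — same ✓
  (4) {U, B, N, M}: 1 true — at most one ✓
  (5) N=F, R=F — not both ✓
  (6) {N, R, Q}: 0/3 true — not all ✓
  (7) Q=F, N=F — same ✓
  (8) {B, Q, N}: 0 true — none ✓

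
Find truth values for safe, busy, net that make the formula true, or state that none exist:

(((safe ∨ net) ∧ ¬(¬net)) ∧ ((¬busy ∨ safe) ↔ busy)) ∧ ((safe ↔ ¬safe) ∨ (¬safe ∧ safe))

The conjunct (safe ↔ ¬safe) ∨ (¬safe ∧ safe) is unsatisfiable on its own:
  safe=F: evaluates to False.
  safe=T: evaluates to False.
So the whole conjunction is unsatisfiable.

UNSATISFIABLE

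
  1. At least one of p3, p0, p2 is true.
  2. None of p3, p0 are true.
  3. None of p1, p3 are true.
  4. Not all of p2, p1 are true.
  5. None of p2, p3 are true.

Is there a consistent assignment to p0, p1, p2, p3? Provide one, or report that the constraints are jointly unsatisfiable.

Case p0 = True:
  Constraint (2) is violated (p0=T) — contradiction.
Case p0 = False:
  (2) forces p3 = False.
  (1) with p3=F, p0=F forces p2 = True.
  Constraint (5) is violated (p2=T) — contradiction.
Both cases fail — unsatisfiable.

Unsatisfiable — no assignment works.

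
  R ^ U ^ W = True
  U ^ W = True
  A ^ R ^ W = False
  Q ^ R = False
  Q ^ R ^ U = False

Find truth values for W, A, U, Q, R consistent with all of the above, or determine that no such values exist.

W=T; A=T; U=F; Q=F; R=F

R ^ U ^ W = F ^ F ^ T = True ✓
U ^ W = F ^ T = True ✓
A ^ R ^ W = T ^ F ^ T = False ✓
Q ^ R = F ^ F = False ✓
Q ^ R ^ U = F ^ F ^ F = False ✓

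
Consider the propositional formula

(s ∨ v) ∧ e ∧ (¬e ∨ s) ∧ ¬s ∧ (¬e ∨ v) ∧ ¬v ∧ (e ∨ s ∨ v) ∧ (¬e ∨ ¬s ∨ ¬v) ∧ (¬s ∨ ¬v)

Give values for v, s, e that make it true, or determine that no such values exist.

UNSATISFIABLE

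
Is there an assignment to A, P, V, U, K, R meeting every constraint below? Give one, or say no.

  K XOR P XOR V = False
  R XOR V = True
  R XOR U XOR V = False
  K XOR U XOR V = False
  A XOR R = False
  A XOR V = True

A = True, P = True, V = False, U = True, K = True, R = True

K XOR P XOR V = T XOR T XOR F = False ✓
R XOR V = T XOR F = True ✓
R XOR U XOR V = T XOR T XOR F = False ✓
K XOR U XOR V = T XOR T XOR F = False ✓
A XOR R = T XOR T = False ✓
A XOR V = T XOR F = True ✓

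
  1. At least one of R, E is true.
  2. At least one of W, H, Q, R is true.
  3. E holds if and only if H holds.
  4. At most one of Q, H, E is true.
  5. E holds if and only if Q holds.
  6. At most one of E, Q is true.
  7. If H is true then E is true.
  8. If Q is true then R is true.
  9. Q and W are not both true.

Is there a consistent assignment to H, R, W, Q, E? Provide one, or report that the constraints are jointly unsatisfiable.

H=F, R=T, W=F, Q=F, E=F

  (1) {R, E}: 1 true — at least one ✓
  (2) {W, H, Q, R}: 1 true — at least one ✓
  (3) E=F, H=F — same ✓
  (4) {Q, H, E}: 0 true — at most one ✓
  (5) E=F, Q=F — same ✓
  (6) {E, Q}: 0 true — at most one ✓
  (7) H=F ⇒ E: vacuous ✓
  (8) Q=F ⇒ R: vacuous ✓
  (9) Q=F, W=F — not both ✓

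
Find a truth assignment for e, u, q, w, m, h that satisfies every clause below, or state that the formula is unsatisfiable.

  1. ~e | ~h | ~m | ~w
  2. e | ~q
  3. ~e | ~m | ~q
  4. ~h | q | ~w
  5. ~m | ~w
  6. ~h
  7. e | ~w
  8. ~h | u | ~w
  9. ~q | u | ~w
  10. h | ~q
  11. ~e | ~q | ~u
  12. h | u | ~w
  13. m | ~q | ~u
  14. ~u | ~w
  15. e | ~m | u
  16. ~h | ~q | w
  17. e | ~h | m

Unit clause (~h) forces h = False.
In (h | ~q) only ~q is left, so q = False.
Set e = False.
  then (e | ~w) forces w = False.
Set u = False.
  then (e | ~m | u) forces m = False.
All clauses satisfied.

e: False; u: False; q: False; w: False; m: False; h: False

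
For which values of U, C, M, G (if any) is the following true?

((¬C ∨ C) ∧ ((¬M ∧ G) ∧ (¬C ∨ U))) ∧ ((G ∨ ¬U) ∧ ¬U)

U = False, C = False, M = False, G = True

  (¬C ∨ C) ∧ ((¬M ∧ G) ∧ (¬C ∨ U)) = True
    ¬C ∨ C = True
      ¬C = True
    (¬M ∧ G) ∧ (¬C ∨ U) = True
      ¬M ∧ G = True
        ¬M = True
      ¬C ∨ U = True
        ¬C = True
  (G ∨ ¬U) ∧ ¬U = True
    G ∨ ¬U = True
      ¬U = True
    ¬U = True
Both conjuncts True, so the formula holds.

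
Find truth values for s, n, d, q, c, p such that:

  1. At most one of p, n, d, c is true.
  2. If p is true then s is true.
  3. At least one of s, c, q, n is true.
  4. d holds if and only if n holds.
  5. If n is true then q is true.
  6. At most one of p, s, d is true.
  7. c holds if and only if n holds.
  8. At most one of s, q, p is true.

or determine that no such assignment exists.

s = True; n = False; d = False; q = False; c = False; p = False

  (1) {p, n, d, c}: 0 true — at most one ✓
  (2) p=F ⇒ s: vacuous ✓
  (3) {s, c, q, n}: 1 true — at least one ✓
  (4) d=F, n=F — same ✓
  (5) n=F ⇒ q: vacuous ✓
  (6) {p, s, d}: 1 true — at most one ✓
  (7) c=F, n=F — same ✓
  (8) {s, q, p}: 1 true — at most one ✓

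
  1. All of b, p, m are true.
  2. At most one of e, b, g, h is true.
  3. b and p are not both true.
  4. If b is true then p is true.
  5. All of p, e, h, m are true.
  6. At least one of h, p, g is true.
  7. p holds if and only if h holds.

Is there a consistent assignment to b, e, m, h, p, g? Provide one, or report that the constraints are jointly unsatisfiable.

Unsatisfiable — no assignment works.

Case b = True:
  (1) forces p = True.
  Constraint (3) is violated (b=T, p=T) — contradiction.
Case b = False:
  Constraint (1) is violated (b=F) — contradiction.
Both cases fail — unsatisfiable.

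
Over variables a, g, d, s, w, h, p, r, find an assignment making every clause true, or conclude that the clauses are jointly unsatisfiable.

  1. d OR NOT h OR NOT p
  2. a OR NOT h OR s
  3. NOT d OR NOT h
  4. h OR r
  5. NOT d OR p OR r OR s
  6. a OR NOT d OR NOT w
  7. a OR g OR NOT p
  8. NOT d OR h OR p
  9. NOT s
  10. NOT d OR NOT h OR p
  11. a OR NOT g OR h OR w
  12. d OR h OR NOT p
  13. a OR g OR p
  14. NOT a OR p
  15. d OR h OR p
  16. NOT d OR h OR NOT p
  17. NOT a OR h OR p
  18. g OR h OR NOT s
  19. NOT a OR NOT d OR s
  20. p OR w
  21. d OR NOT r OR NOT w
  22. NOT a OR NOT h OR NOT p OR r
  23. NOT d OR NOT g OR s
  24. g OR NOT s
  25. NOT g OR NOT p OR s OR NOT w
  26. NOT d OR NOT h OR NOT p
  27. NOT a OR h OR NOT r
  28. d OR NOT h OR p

No satisfying assignment exists.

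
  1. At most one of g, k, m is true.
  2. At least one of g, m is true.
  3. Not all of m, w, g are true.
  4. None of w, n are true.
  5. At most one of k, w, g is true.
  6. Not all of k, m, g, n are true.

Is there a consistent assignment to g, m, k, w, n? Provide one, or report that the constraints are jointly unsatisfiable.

g = True, m = False, k = False, w = False, n = False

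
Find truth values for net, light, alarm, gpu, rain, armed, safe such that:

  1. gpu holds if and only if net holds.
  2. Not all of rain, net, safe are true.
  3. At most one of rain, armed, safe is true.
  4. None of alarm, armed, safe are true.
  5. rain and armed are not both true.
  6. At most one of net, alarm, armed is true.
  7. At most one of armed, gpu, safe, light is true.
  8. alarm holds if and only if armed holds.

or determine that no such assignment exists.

net: False; light: True; alarm: False; gpu: False; rain: True; armed: False; safe: False

  (1) gpu=F, net=F — same ✓
  (2) {rain, net, safe}: 1/3 true — not all ✓
  (3) {rain, armed, safe}: 1 true — at most one ✓
  (4) {alarm, armed, safe}: 0 true — none ✓
  (5) rain=T, armed=F — not both ✓
  (6) {net, alarm, armed}: 0 true — at most one ✓
  (7) {armed, gpu, safe, light}: 1 true — at most one ✓
  (8) alarm=F, armed=F — same ✓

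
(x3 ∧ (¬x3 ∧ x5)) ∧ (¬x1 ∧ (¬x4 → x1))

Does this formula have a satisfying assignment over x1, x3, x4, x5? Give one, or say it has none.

Case x3 = True: the conjunct ¬x3 is False.
Case x3 = False: the conjunct x3 is False.
Both cases fail — unsatisfiable.

UNSATISFIABLE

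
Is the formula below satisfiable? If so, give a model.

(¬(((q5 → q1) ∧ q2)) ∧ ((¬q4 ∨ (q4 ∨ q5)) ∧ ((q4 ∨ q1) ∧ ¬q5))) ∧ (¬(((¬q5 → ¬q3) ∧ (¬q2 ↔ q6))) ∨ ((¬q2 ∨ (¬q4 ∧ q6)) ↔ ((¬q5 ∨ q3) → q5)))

q1: True, q2: False, q3: True, q4: True, q5: False, q6: True

  ¬(((q5 → q1) ∧ q2)) ∧ ((¬q4 ∨ (q4 ∨ q5)) ∧ ((q4 ∨ q1) ∧ ¬q5)) = True
    ¬(((q5 → q1) ∧ q2)) = True
      (q5 → q1) ∧ q2 = False
        q5 → q1 = True
    (¬q4 ∨ (q4 ∨ q5)) ∧ ((q4 ∨ q1) ∧ ¬q5) = True
      ¬q4 ∨ (q4 ∨ q5) = True
        ¬q4 = False
        q4 ∨ q5 = True
      (q4 ∨ q1) ∧ ¬q5 = True
        q4 ∨ q1 = True
        ¬q5 = True
  ¬(((¬q5 → ¬q3) ∧ (¬q2 ↔ q6))) ∨ ((¬q2 ∨ (¬q4 ∧ q6)) ↔ ((¬q5 ∨ q3) → q5)) = True
    ¬(((¬q5 → ¬q3) ∧ (¬q2 ↔ q6))) = True
      (¬q5 → ¬q3) ∧ (¬q2 ↔ q6) = False
        ¬q5 → ¬q3 = False
          ¬q5 = True
          ¬q3 = False
        ¬q2 ↔ q6 = True
          ¬q2 = True
    (¬q2 ∨ (¬q4 ∧ q6)) ↔ ((¬q5 ∨ q3) → q5) = False
      ¬q2 ∨ (¬q4 ∧ q6) = True
        ¬q2 = True
        ¬q4 ∧ q6 = False
          ¬q4 = False
      (¬q5 ∨ q3) → q5 = False
        ¬q5 ∨ q3 = True
          ¬q5 = True
Both conjuncts True, so the formula holds.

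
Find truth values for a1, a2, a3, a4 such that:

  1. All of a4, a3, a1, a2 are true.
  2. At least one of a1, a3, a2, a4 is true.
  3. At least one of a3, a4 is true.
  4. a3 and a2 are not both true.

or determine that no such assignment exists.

Unsatisfiable

Case a2 = True:
  (1) forces a4 = True.
  (1) forces a3 = True.
  Constraint (4) is violated (a3=T, a2=T) — contradiction.
Case a2 = False:
  Constraint (1) is violated (a2=F) — contradiction.
Both cases fail — unsatisfiable.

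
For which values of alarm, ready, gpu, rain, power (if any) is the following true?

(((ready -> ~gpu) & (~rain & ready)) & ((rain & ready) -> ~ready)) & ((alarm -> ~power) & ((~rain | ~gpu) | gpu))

alarm=F, ready=T, gpu=F, rain=F, power=F

  ((ready -> ~gpu) & (~rain & ready)) & ((rain & ready) -> ~ready) = True
    (ready -> ~gpu) & (~rain & ready) = True
      ready -> ~gpu = True
        ~gpu = True
      ~rain & ready = True
        ~rain = True
    (rain & ready) -> ~ready = True
      rain & ready = False
      ~ready = False
  (alarm -> ~power) & ((~rain | ~gpu) | gpu) = True
    alarm -> ~power = True
      ~power = True
    (~rain | ~gpu) | gpu = True
      ~rain | ~gpu = True
        ~rain = True
        ~gpu = True
Both conjuncts True, so the formula holds.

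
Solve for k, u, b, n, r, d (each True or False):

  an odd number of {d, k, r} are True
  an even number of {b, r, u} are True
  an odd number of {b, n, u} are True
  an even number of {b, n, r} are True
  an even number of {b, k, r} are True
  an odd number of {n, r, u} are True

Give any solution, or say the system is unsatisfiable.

k: False, u: False, b: True, n: False, r: True, d: False

{d, k, r}: 1 true → odd ✓
{b, r, u}: 2 true → even ✓
{b, n, u}: 1 true → odd ✓
{b, n, r}: 2 true → even ✓
{b, k, r}: 2 true → even ✓
{n, r, u}: 1 true → odd ✓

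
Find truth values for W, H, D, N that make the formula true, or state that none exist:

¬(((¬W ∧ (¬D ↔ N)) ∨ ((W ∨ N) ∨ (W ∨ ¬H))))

W: False, H: True, D: False, N: False

  ¬(((¬W ∧ (¬D ↔ N)) ∨ ((W ∨ N) ∨ (W ∨ ¬H)))) = True
    (¬W ∧ (¬D ↔ N)) ∨ ((W ∨ N) ∨ (W ∨ ¬H)) = False
      ¬W ∧ (¬D ↔ N) = False
        ¬W = True
        ¬D ↔ N = False
          ¬D = True
      (W ∨ N) ∨ (W ∨ ¬H) = False
        W ∨ N = False
        W ∨ ¬H = False
          ¬H = False
The formula evaluates to True.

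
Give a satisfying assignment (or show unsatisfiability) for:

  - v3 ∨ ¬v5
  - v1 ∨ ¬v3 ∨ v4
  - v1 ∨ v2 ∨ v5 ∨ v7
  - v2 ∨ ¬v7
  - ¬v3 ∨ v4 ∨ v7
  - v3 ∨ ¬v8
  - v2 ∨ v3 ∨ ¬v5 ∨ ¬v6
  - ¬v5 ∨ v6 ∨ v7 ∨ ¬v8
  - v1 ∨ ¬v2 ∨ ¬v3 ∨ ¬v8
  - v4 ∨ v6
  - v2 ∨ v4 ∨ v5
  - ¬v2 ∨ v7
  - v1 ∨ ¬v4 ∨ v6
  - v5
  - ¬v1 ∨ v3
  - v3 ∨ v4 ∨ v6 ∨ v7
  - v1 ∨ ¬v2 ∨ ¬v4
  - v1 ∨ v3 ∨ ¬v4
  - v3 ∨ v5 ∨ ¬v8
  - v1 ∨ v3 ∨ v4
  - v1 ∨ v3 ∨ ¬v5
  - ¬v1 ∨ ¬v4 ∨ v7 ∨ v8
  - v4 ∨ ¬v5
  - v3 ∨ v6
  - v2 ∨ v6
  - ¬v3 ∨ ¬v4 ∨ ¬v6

Unit clause (v5) forces v5 = True.
In (v4 ∨ ¬v5) only v4 is left, so v4 = True.
In (v3 ∨ ¬v5) only v3 is left, so v3 = True.
In (¬v3 ∨ ¬v4 ∨ ¬v6) only ¬v6 is left, so v6 = False.
In (v1 ∨ ¬v4 ∨ v6) only v1 is left, so v1 = True.
In (v2 ∨ v6) only v2 is left, so v2 = True.
In (¬v2 ∨ v7) only v7 is left, so v7 = True.
Set v8 = False.
All clauses satisfied.

v1=T; v2=T; v3=T; v4=T; v5=T; v6=F; v7=T; v8=F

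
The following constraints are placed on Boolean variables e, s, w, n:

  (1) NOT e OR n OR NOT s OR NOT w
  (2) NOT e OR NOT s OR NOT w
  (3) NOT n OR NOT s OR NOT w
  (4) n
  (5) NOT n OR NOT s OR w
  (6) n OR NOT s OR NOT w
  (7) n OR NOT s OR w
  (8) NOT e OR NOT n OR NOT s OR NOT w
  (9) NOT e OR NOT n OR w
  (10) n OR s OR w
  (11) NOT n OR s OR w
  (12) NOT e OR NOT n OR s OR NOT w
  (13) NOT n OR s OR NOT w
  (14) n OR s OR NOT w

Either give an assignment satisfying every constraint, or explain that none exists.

Case s = True:
  (n) forces n = True.
  (NOT n OR NOT s OR NOT w) forces w = False.
  Clause (NOT n OR NOT s OR w) is falsified — contradiction.
Case s = False:
  (n) forces n = True.
  (NOT n OR s OR w) forces w = True.
  Clause (NOT n OR s OR NOT w) is falsified — contradiction.
Both cases fail, so the formula is unsatisfiable.

The formula is unsatisfiable.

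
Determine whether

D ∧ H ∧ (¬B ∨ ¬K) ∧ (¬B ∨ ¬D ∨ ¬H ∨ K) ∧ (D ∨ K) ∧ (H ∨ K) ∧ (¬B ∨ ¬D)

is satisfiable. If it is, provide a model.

K=F, B=F, H=T, D=T

Unit clause (D) forces D = True.
Unit clause (H) forces H = True.
In (¬B ∨ ¬D) only ¬B is left, so B = False.
Set K = False.
All clauses satisfied.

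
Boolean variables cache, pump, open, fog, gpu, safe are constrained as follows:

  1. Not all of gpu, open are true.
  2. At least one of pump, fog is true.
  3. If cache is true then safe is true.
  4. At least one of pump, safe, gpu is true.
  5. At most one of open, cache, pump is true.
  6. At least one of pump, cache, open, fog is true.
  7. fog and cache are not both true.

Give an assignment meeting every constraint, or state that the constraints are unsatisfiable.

cache = False, pump = False, open = False, fog = True, gpu = False, safe = True

  (1) {gpu, open}: 0/2 true — not all ✓
  (2) {pump, fog}: 1 true — at least one ✓
  (3) cache=F ⇒ safe: vacuous ✓
  (4) {pump, safe, gpu}: 1 true — at least one ✓
  (5) {open, cache, pump}: 0 true — at most one ✓
  (6) {pump, cache, open, fog}: 1 true — at least one ✓
  (7) fog=T, cache=F — not both ✓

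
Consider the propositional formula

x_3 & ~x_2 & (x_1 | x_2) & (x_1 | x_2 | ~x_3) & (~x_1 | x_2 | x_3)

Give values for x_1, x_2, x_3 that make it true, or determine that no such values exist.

x_1 = True; x_2 = False; x_3 = True

Unit clause (x_3) forces x_3 = True.
Unit clause (~x_2) forces x_2 = False.
In (x_1 | x_2) only x_1 is left, so x_1 = True.
Check each clause:
  (x_3): x_3 holds.
  (~x_2): ~x_2 holds.
  (x_1 | x_2): x_1 holds.
  (x_1 | x_2 | ~x_3): x_1 holds.
  (~x_1 | x_2 | x_3): x_3 holds.
All clauses satisfied.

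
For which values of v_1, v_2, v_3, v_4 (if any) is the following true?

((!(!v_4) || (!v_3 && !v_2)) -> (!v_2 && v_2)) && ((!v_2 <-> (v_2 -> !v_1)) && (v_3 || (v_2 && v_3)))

v_1=T, v_2=F, v_3=T, v_4=F

  (!(!v_4) || (!v_3 && !v_2)) -> (!v_2 && v_2) = True
    !(!v_4) || (!v_3 && !v_2) = False
      !(!v_4) = False
        !v_4 = True
      !v_3 && !v_2 = False
        !v_3 = False
        !v_2 = True
    !v_2 && v_2 = False
      !v_2 = True
  (!v_2 <-> (v_2 -> !v_1)) && (v_3 || (v_2 && v_3)) = True
    !v_2 <-> (v_2 -> !v_1) = True
      !v_2 = True
      v_2 -> !v_1 = True
        !v_1 = False
    v_3 || (v_2 && v_3) = True
      v_2 && v_3 = False
Both conjuncts True, so the formula holds.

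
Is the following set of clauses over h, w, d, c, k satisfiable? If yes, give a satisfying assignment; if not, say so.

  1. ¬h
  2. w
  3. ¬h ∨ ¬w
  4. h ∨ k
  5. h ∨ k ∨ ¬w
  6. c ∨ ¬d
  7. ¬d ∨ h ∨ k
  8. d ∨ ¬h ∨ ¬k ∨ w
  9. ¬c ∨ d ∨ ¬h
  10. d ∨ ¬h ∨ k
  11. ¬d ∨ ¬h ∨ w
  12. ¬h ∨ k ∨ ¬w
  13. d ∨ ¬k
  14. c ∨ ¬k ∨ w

Unit clause (¬h) forces h = False.
Unit clause (w) forces w = True.
In (h ∨ k) only k is left, so k = True.
In (d ∨ ¬k) only d is left, so d = True.
In (c ∨ ¬d) only c is left, so c = True.
All clauses satisfied.

h = False; w = True; d = True; c = True; k = True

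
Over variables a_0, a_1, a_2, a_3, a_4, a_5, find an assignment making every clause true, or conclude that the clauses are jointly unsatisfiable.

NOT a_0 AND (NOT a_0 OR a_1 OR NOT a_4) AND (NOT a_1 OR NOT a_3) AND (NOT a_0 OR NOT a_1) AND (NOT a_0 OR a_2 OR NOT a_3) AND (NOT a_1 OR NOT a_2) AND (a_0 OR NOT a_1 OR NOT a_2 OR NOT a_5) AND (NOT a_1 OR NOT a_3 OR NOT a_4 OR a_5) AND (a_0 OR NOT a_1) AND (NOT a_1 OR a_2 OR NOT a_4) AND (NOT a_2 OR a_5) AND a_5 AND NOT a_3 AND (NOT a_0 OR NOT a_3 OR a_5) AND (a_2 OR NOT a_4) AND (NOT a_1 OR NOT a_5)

a_0=F, a_1=F, a_2=F, a_3=F, a_4=F, a_5=T

Unit clause (NOT a_0) forces a_0 = False.
In (a_0 OR NOT a_1) only NOT a_1 is left, so a_1 = False.
Unit clause (a_5) forces a_5 = True.
Unit clause (NOT a_3) forces a_3 = False.
Set a_2 = False.
  then (a_2 OR NOT a_4) forces a_4 = False.
All clauses satisfied.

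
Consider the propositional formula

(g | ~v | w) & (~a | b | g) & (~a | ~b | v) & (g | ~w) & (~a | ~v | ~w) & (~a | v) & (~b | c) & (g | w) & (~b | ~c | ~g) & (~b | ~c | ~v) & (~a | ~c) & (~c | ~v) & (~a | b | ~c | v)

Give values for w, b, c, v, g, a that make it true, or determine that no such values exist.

w = False; b = False; c = True; v = False; g = True; a = False

Set w = False.
  then (g | w) forces g = True.
Try b = True:
  (~b | c) forces c = True.
  clause (~b | ~c | ~g) is falsified — backtrack.
So b = False.
Set c = True.
  then (~a | ~c) forces a = False.
  then (~c | ~v) forces v = False.
All clauses satisfied.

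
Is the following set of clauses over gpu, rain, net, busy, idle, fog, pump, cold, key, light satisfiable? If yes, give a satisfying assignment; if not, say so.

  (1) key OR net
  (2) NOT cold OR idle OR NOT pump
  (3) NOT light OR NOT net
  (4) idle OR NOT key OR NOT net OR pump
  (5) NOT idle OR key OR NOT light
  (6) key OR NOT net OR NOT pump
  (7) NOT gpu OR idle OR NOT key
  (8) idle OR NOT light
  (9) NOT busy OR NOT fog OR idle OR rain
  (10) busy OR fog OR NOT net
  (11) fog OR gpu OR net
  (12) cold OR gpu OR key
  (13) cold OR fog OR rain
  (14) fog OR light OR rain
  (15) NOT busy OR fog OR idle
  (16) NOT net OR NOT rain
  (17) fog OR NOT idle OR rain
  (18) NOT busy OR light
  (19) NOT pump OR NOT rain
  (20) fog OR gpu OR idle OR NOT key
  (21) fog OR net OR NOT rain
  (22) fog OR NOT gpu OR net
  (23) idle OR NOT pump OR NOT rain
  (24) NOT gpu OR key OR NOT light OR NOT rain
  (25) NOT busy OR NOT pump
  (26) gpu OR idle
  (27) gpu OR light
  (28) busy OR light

gpu=T, rain=T, net=F, busy=T, idle=T, fog=T, pump=F, cold=T, key=T, light=T

Set gpu = True.
Set rain = True.
  then (NOT net OR NOT rain) forces net = False.
  then (NOT pump OR NOT rain) forces pump = False.
  then (fog OR net OR NOT rain) forces fog = True.
  then (key OR net) forces key = True.
  then (NOT gpu OR idle OR NOT key) forces idle = True.
Set busy = True.
  then (NOT busy OR light) forces light = True.
Set cold = True.
All clauses satisfied.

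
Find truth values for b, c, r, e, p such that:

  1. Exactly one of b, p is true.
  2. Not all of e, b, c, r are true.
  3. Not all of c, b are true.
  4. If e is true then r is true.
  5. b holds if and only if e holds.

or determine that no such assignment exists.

b=F; c=T; r=T; e=F; p=T

  (1) {b, p}: 1 true — exactly one ✓
  (2) {e, b, c, r}: 2/4 true — not all ✓
  (3) {c, b}: 1/2 true — not all ✓
  (4) e=F ⇒ r: vacuous ✓
  (5) b=F, e=F — same ✓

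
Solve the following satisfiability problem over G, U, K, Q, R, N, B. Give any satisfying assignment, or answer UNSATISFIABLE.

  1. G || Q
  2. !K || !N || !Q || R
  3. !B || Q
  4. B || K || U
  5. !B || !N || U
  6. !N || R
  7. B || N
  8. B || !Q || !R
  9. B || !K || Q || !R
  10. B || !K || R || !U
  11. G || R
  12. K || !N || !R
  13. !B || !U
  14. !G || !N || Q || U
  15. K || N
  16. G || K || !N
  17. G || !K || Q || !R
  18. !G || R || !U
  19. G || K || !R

G = True, U = False, K = True, Q = True, R = False, N = False, B = True

Set G = True.
Set U = False.
Try K = False:
  (B || K || U) forces B = True.
  (!B || Q) forces Q = True.
  (!B || !N || U) forces N = False.
  clause (K || N) is falsified — backtrack.
So K = True.
Set Q = True.
Set R = False.
  then (!K || !N || !Q || R) forces N = False.
  then (B || N) forces B = True.
All clauses satisfied.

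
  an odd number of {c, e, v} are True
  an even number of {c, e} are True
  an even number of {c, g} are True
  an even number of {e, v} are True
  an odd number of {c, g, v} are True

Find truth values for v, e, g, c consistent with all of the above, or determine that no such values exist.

v: True, e: True, g: True, c: True

{c, e, v}: 3 true → odd ✓
{c, e}: 2 true → even ✓
{c, g}: 2 true → even ✓
{e, v}: 2 true → even ✓
{c, g, v}: 3 true → odd ✓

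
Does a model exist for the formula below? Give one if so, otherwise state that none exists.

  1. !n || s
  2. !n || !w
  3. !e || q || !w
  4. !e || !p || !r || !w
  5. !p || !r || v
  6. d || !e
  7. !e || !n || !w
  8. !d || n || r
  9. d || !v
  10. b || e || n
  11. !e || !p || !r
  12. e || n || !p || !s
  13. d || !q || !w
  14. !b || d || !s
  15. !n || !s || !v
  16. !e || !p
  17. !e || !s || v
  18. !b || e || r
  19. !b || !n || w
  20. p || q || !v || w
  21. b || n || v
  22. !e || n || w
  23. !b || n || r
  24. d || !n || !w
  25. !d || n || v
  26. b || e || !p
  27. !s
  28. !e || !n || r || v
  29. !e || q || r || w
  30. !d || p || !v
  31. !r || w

Unit clause (!s) forces s = False.
In (!n || s) only !n is left, so n = False.
Try w = False:
  (!e || n || w) forces e = False.
  (b || e || n) forces b = True.
  (!b || e || r) forces r = True.
  clause (!r || w) is falsified — backtrack.
So w = True.
Set d = False.
  then (d || !e) forces e = False.
  then (d || !v) forces v = False.
  then (b || e || n) forces b = True.
  then (d || !q || !w) forces q = False.
  then (!b || e || r) forces r = True.
  then (!p || !r || v) forces p = False.
All clauses satisfied.

w=T, d=F, v=F, e=F, n=F, q=F, p=F, b=T, s=F, r=T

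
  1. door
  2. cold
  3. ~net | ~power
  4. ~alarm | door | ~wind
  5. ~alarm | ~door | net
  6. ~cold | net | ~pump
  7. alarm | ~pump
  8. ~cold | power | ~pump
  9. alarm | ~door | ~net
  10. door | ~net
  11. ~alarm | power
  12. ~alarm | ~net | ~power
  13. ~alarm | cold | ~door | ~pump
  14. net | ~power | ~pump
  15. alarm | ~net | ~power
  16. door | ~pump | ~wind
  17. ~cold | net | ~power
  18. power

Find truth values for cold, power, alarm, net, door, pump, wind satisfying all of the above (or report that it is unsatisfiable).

Unsatisfiable — no assignment works.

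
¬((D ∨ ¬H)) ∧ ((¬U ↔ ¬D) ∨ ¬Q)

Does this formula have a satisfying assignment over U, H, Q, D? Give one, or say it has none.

U: False, H: True, Q: False, D: False

  ¬((D ∨ ¬H)) = True
    D ∨ ¬H = False
      ¬H = False
  (¬U ↔ ¬D) ∨ ¬Q = True
    ¬U ↔ ¬D = True
      ¬U = True
      ¬D = True
    ¬Q = True
Both conjuncts True, so the formula holds.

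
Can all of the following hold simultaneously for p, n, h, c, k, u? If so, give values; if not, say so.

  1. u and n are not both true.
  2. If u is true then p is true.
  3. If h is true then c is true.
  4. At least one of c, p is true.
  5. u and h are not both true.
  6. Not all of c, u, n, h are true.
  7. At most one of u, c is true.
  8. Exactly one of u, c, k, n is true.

p=T; n=F; h=F; c=F; k=F; u=T

  (1) u=T, n=F — not both ✓
  (2) u=T ⇒ p: T ✓
  (3) h=F ⇒ c: vacuous ✓
  (4) {c, p}: 1 true — at least one ✓
  (5) u=T, h=F — not both ✓
  (6) {c, u, n, h}: 1/4 true — not all ✓
  (7) {u, c}: 1 true — at most one ✓
  (8) {u, c, k, n}: 1 true — exactly one ✓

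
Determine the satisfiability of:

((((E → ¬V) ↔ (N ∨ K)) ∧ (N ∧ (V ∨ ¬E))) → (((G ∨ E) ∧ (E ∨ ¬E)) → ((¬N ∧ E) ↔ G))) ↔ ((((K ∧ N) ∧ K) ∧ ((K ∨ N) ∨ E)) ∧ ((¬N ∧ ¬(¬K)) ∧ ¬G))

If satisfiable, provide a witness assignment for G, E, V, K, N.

G=T; E=F; V=T; K=F; N=T

  ((((E → ¬V) ↔ (N ∨ K)) ∧ (N ∧ (V ∨ ¬E))) → (((G ∨ E) ∧ (E ∨ ¬E)) → ((¬N ∧ E) ↔ G))) ↔ ((((K ∧ N) ∧ K) ∧ ((K ∨ N) ∨ E)) ∧ ((¬N ∧ ¬(¬K)) ∧ ¬G)) = True
    (((E → ¬V) ↔ (N ∨ K)) ∧ (N ∧ (V ∨ ¬E))) → (((G ∨ E) ∧ (E ∨ ¬E)) → ((¬N ∧ E) ↔ G)) = False
      ((E → ¬V) ↔ (N ∨ K)) ∧ (N ∧ (V ∨ ¬E)) = True
        (E → ¬V) ↔ (N ∨ K) = True
          E → ¬V = True
            ¬V = False
          N ∨ K = True
        N ∧ (V ∨ ¬E) = True
          V ∨ ¬E = True
            ¬E = True
      ((G ∨ E) ∧ (E ∨ ¬E)) → ((¬N ∧ E) ↔ G) = False
        (G ∨ E) ∧ (E ∨ ¬E) = True
          G ∨ E = True
          E ∨ ¬E = True
            ¬E = True
        (¬N ∧ E) ↔ G = False
          ¬N ∧ E = False
            ¬N = False
    (((K ∧ N) ∧ K) ∧ ((K ∨ N) ∨ E)) ∧ ((¬N ∧ ¬(¬K)) ∧ ¬G) = False
      ((K ∧ N) ∧ K) ∧ ((K ∨ N) ∨ E) = False
        (K ∧ N) ∧ K = False
          K ∧ N = False
        (K ∨ N) ∨ E = True
          K ∨ N = True
      (¬N ∧ ¬(¬K)) ∧ ¬G = False
        ¬N ∧ ¬(¬K) = False
          ¬N = False
          ¬(¬K) = False
            ¬K = True
        ¬G = False
The formula evaluates to True.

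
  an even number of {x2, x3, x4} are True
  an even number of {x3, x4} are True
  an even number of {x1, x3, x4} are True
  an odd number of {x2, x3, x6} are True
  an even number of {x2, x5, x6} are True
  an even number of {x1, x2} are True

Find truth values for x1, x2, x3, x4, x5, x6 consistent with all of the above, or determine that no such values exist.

x1: False, x2: False, x3: False, x4: False, x5: True, x6: True

{x2, x3, x4}: 0 true → even ✓
{x3, x4}: 0 true → even ✓
{x1, x3, x4}: 0 true → even ✓
{x2, x3, x6}: 1 true → odd ✓
{x2, x5, x6}: 2 true → even ✓
{x1, x2}: 0 true → even ✓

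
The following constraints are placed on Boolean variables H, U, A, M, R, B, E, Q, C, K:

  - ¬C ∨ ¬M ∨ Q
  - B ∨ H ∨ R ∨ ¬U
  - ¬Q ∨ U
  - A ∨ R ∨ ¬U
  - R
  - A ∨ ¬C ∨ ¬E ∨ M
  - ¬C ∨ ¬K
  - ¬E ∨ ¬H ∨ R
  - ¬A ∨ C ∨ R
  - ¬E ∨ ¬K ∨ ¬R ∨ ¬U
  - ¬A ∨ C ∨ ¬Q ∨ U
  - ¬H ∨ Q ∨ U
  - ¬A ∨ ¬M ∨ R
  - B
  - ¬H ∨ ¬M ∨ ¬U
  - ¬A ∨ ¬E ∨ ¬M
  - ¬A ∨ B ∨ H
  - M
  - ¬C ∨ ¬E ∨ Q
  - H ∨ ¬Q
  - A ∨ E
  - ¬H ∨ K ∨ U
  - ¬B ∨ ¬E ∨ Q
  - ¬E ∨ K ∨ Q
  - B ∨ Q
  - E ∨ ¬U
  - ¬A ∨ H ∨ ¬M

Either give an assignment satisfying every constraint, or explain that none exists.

Unsatisfiable

Case H = True:
  (R) forces R = True.
  (B) forces B = True.
  (M) forces M = True.
  (¬H ∨ ¬M ∨ ¬U) forces U = False.
  (¬Q ∨ U) forces Q = False.
  Clause (¬H ∨ Q ∨ U) is falsified — contradiction.
Case H = False:
  (R) forces R = True.
  (B) forces B = True.
  (M) forces M = True.
  (H ∨ ¬Q) forces Q = False.
  (¬C ∨ ¬M ∨ Q) forces C = False.
  (¬B ∨ ¬E ∨ Q) forces E = False.
  (A ∨ E) forces A = True.
  Clause (¬A ∨ H ∨ ¬M) is falsified — contradiction.
Both cases fail, so the formula is unsatisfiable.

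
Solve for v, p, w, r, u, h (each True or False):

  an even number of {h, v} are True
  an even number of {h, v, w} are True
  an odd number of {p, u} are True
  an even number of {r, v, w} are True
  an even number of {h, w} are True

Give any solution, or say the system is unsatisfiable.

v: False, p: False, w: False, r: False, u: True, h: False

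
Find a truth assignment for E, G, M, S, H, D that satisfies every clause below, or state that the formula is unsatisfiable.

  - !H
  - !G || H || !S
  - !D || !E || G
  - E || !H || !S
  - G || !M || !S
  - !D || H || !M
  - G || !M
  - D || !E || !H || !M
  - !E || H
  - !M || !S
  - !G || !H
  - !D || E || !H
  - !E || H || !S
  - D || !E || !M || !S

E=F, G=T, M=F, S=F, H=F, D=T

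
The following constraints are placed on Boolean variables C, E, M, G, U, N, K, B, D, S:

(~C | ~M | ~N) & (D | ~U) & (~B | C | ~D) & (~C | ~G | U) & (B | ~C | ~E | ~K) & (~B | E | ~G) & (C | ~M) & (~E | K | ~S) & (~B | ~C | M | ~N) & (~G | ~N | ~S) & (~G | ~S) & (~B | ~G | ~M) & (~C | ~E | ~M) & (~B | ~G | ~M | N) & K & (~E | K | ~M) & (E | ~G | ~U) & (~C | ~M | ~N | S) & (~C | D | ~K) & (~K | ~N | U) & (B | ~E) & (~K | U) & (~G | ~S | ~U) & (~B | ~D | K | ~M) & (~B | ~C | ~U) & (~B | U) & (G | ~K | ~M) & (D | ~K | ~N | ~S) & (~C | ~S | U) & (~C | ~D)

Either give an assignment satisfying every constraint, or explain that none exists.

C: False; E: False; M: False; G: False; U: True; N: False; K: True; B: False; D: True; S: True

Unit clause (K) forces K = True.
In (~K | U) only U is left, so U = True.
In (D | ~U) only D is left, so D = True.
In (~C | ~D) only ~C is left, so C = False.
In (~B | C | ~D) only ~B is left, so B = False.
In (C | ~M) only ~M is left, so M = False.
In (B | ~E) only ~E is left, so E = False.
In (E | ~G | ~U) only ~G is left, so G = False.
Set N = False.
Set S = True.
All clauses satisfied.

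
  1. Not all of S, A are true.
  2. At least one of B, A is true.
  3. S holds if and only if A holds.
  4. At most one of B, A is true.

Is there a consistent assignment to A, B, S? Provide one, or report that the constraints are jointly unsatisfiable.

A=F, B=T, S=F

  (1) {S, A}: 0/2 true — not all ✓
  (2) {B, A}: 1 true — at least one ✓
  (3) S=F, A=F — same ✓
  (4) {B, A}: 1 true — at most one ✓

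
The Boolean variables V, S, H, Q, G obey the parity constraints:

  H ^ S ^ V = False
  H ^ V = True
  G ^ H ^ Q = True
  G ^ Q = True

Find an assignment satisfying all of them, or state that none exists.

V: True, S: True, H: False, Q: False, G: True

H ^ S ^ V = F ^ T ^ T = False ✓
H ^ V = F ^ T = True ✓
G ^ H ^ Q = T ^ F ^ F = True ✓
G ^ Q = T ^ F = True ✓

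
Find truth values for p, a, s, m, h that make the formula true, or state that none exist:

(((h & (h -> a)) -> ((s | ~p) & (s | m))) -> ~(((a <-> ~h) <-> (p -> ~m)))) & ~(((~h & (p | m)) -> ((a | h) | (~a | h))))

The conjunct ~(((~h & (p | m)) -> ((a | h) | (~a | h)))) is unsatisfiable on its own:
  a = True: this becomes ~(((~h & (p | m)) -> True)) = False.
  a = False: this becomes ~(((~h & (p | m)) -> True)) = False.
So the whole conjunction is unsatisfiable.

Unsatisfiable — no assignment works.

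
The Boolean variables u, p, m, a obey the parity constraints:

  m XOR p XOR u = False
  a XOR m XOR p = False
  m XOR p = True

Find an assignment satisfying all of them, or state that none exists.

u = True; p = True; m = False; a = True

m XOR p XOR u = F XOR T XOR T = False ✓
a XOR m XOR p = T XOR F XOR T = False ✓
m XOR p = F XOR T = True ✓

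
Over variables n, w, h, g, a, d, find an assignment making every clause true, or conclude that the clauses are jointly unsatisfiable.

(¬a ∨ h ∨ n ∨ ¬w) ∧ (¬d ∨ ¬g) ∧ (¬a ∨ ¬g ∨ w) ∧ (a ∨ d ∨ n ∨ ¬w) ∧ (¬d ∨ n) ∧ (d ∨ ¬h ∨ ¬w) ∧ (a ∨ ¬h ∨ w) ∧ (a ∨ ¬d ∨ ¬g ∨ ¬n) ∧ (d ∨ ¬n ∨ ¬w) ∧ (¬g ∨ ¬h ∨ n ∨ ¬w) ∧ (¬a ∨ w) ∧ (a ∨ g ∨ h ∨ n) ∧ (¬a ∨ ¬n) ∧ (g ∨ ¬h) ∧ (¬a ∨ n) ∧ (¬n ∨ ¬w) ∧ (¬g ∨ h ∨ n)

Set n = True.
  then (¬a ∨ ¬n) forces a = False.
  then (¬n ∨ ¬w) forces w = False.
  then (a ∨ ¬h ∨ w) forces h = False.
Set g = False.
Set d = True.
All clauses satisfied.

n: True, w: False, h: False, g: False, a: False, d: True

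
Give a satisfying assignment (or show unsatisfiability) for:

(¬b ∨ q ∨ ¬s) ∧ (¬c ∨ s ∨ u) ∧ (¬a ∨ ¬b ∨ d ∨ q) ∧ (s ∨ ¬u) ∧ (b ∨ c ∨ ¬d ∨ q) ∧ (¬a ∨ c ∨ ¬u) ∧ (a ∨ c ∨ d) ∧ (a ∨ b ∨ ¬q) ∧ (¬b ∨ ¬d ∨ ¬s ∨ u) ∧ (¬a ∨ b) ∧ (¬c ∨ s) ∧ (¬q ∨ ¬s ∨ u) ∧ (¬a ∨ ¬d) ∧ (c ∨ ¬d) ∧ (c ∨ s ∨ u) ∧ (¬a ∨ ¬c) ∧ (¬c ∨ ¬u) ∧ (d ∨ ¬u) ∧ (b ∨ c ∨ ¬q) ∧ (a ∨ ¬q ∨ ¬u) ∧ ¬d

Unit clause (¬d) forces d = False.
In (d ∨ ¬u) only ¬u is left, so u = False.
Set a = False.
  then (a ∨ c ∨ d) forces c = True.
  then (¬c ∨ s) forces s = True.
  then (¬q ∨ ¬s ∨ u) forces q = False.
  then (¬b ∨ q ∨ ¬s) forces b = False.
All clauses satisfied.

a: False, d: False, q: False, u: False, b: False, s: True, c: True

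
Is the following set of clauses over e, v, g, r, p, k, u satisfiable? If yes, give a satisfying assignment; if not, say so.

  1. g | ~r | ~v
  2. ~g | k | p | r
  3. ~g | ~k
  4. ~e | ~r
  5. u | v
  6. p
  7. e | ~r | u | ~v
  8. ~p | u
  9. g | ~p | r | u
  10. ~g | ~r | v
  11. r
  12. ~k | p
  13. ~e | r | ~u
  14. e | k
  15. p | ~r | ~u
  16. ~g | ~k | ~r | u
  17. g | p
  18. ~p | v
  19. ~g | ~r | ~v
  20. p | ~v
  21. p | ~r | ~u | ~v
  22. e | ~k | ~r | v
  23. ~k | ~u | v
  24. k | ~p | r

Unsatisfiable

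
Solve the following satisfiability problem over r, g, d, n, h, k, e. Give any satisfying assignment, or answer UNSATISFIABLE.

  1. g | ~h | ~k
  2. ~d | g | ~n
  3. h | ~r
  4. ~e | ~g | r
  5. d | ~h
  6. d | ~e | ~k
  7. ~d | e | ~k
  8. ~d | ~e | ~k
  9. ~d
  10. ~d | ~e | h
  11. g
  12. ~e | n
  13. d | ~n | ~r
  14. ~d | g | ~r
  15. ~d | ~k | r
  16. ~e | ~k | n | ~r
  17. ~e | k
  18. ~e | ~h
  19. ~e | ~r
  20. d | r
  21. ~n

Case d = True:
  Clause (~d) is falsified — contradiction.
Case d = False:
  (d | ~h) forces h = False.
  (h | ~r) forces r = False.
  Clause (d | r) is falsified — contradiction.
Both cases fail, so the formula is unsatisfiable.

Unsatisfiable — no assignment works.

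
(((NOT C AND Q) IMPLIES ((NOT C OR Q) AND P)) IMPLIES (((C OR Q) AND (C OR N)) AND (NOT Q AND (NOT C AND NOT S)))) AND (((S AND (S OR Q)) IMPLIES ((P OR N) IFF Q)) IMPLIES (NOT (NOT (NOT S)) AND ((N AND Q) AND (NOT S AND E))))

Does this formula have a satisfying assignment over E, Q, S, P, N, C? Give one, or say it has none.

E = True, Q = True, S = False, P = False, N = True, C = False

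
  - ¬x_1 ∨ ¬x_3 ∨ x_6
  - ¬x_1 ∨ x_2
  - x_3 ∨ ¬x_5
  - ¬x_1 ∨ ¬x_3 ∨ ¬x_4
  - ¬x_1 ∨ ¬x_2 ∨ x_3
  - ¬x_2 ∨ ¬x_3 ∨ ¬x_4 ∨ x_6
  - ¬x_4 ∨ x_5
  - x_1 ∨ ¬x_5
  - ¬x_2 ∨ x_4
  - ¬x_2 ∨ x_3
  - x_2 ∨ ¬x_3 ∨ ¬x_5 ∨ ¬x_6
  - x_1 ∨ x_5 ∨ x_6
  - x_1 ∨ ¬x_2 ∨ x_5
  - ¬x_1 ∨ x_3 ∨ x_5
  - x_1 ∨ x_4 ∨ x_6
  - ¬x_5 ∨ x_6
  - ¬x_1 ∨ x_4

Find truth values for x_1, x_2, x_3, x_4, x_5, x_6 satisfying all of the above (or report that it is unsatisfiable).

Set x_1 = False.
  then (x_1 ∨ ¬x_5) forces x_5 = False.
  then (x_1 ∨ x_5 ∨ x_6) forces x_6 = True.
  then (x_1 ∨ ¬x_2 ∨ x_5) forces x_2 = False.
  then (¬x_4 ∨ x_5) forces x_4 = False.
Set x_3 = False.
All clauses satisfied.

x_1 = False; x_2 = False; x_3 = False; x_4 = False; x_5 = False; x_6 = True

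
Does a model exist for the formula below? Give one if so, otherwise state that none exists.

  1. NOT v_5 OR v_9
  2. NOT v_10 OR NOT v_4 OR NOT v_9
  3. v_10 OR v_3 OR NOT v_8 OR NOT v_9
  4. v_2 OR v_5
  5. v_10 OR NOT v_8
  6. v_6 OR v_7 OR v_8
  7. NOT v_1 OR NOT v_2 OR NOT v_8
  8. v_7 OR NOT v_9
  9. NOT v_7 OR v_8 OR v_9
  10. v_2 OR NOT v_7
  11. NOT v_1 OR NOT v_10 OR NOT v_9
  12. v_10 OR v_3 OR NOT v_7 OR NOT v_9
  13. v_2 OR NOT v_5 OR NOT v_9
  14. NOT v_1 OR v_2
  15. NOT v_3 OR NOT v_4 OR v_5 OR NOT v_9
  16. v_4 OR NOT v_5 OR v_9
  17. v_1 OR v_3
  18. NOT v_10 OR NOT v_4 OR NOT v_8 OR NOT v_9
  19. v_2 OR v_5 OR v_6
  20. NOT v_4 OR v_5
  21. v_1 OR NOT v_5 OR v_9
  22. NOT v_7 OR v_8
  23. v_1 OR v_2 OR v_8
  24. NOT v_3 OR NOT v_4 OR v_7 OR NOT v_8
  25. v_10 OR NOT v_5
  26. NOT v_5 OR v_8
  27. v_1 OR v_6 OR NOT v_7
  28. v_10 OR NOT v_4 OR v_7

v_1 = True, v_2 = True, v_3 = False, v_4 = False, v_5 = False, v_6 = True, v_7 = False, v_8 = False, v_9 = False, v_10 = False

Set v_1 = True.
  then (NOT v_1 OR v_2) forces v_2 = True.
  then (NOT v_1 OR NOT v_2 OR NOT v_8) forces v_8 = False.
  then (NOT v_7 OR v_8) forces v_7 = False.
  then (NOT v_5 OR v_8) forces v_5 = False.
  then (v_6 OR v_7 OR v_8) forces v_6 = True.
  then (v_7 OR NOT v_9) forces v_9 = False.
  then (NOT v_4 OR v_5) forces v_4 = False.
Set v_3 = False.
Set v_10 = False.
All clauses satisfied.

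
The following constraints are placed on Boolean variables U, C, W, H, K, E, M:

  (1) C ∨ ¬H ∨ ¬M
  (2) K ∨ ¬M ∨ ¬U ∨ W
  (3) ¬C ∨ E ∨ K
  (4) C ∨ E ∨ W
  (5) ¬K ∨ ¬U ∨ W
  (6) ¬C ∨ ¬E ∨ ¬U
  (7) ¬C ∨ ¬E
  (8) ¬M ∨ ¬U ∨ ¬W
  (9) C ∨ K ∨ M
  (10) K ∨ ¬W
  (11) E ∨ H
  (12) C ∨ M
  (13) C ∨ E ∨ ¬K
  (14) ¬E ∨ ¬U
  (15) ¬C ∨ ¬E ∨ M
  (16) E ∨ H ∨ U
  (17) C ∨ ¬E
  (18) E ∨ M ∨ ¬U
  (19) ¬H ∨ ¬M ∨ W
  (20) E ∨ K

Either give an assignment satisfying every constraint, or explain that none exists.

U = False; C = True; W = True; H = True; K = True; E = False; M = True

Set U = False.
Try C = False:
  (C ∨ M) forces M = True.
  (C ∨ ¬H ∨ ¬M) forces H = False.
  (E ∨ H) forces E = True.
  clause (C ∨ ¬E) is falsified — backtrack.
So C = True.
  then (¬C ∨ ¬E) forces E = False.
  then (E ∨ H) forces H = True.
  then (E ∨ K) forces K = True.
Set W = True.
Set M = True.
All clauses satisfied.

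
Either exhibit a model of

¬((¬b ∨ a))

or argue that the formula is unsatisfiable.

a: False, b: True

  ¬((¬b ∨ a)) = True
    ¬b ∨ a = False
      ¬b = False
The formula evaluates to True.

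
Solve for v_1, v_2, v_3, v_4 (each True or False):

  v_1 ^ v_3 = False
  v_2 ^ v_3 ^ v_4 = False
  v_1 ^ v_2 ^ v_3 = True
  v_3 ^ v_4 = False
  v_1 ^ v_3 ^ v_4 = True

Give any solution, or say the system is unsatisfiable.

Adding constraints 1, 2, 3, 4 mod 2: every variable appears an even number of times on the left, so the left side is 0.
But the right sides sum to 1 (mod 2). 0 ≠ 1 — the system is inconsistent.

UNSATISFIABLE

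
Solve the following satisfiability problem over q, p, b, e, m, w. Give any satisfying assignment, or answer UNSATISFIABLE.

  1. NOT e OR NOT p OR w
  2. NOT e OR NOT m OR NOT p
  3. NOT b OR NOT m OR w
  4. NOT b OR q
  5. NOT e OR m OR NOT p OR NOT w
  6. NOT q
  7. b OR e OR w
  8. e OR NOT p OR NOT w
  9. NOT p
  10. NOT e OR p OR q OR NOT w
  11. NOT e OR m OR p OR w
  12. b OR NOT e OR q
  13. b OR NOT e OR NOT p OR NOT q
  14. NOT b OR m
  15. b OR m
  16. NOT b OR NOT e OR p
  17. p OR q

Case p = True:
  Clause (NOT p) is falsified — contradiction.
Case p = False:
  (NOT q) forces q = False.
  Clause (p OR q) is falsified — contradiction.
Both cases fail, so the formula is unsatisfiable.

Unsatisfiable — no assignment works.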